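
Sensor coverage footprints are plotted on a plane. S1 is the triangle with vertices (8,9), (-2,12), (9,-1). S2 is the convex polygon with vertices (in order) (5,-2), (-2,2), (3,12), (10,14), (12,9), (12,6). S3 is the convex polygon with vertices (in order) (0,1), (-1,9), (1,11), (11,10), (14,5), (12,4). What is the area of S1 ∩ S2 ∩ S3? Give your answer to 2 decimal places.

The intersection is the polygon with vertices (8.585,3.146), (6.032,2.508), (1.143,8.286), (2.348,10.696), (8,9).
By the shoelace formula its area is 37.05.

37.05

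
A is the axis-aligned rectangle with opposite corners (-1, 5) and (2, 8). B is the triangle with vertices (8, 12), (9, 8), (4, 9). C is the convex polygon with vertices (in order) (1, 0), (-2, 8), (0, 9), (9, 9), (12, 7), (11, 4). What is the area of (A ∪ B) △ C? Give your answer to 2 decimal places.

|A ∪ B| = 18.5.
|(A ∪ B) ∩ C| = 11.3542.
|(A ∪ B) △ C| = 18.5 + 84.5 − 22.7083 = 80.29.

80.29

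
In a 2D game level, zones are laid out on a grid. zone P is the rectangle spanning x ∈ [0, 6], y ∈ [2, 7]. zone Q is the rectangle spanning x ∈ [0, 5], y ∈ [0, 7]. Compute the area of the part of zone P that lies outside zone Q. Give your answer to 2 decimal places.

|zone P∩zone Q|: x∈[0,5], y∈[2,7] → 5·5 = 25.
|zone P| = 30.
|zone P ∖ zone Q| = |zone P| − |zone P∩zone Q| = 30 − 25 = 5.00.

5.00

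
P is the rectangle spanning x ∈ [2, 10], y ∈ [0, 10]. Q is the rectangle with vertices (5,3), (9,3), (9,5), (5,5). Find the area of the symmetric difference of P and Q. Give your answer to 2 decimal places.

72.00

|P∩Q|: x∈[5,9], y∈[3,5] → 4·2 = 8.
|P △ Q| = |P| + |Q| − 2·|P∩Q| = 80 + 8 − 16 = 72.00.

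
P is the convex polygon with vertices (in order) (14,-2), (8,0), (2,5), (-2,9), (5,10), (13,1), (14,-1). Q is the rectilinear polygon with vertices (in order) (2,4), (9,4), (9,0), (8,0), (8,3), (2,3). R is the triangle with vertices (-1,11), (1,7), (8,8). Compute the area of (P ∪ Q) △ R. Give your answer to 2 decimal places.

66.83

|P ∪ Q| = 75.3.
|(P ∪ Q) ∩ R| = 11.7349.
|(P ∪ Q) △ R| = 75.3 + 15 − 23.4697 = 66.83.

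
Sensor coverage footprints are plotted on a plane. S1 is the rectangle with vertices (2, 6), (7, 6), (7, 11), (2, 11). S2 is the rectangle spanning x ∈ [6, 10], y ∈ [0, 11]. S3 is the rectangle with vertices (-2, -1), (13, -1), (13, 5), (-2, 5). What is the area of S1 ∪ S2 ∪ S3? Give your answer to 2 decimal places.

By inclusion–exclusion:
Individual areas: |S1| = 25, |S2| = 44, |S3| = 90.
|S1∩S2|: x∈[6,7], y∈[6,11] → 1·5 = 5.
|S1∩S3| = 0 (no overlap).
|S2∩S3|: x∈[6,10], y∈[0,5] → 4·5 = 20.
|S1∩S2∩S3| = 0.
|S1 ∪ S2 ∪ S3| = 159 − 25 + 0 = 134.00.

134.00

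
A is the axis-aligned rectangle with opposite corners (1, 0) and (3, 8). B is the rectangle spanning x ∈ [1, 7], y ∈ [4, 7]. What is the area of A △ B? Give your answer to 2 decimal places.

22.00

|A∩B|: x∈[1,3], y∈[4,7] → 2·3 = 6.
|A △ B| = |A| + |B| − 2·|A∩B| = 16 + 18 − 12 = 22.00.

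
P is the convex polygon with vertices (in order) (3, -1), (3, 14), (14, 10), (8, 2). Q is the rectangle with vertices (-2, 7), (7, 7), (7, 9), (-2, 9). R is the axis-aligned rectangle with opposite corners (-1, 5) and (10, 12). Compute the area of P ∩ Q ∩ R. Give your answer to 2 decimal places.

8.00

The intersection is the polygon with vertices (7,9), (7,7), (3,7), (3,9).
By the shoelace formula its area is 8.00.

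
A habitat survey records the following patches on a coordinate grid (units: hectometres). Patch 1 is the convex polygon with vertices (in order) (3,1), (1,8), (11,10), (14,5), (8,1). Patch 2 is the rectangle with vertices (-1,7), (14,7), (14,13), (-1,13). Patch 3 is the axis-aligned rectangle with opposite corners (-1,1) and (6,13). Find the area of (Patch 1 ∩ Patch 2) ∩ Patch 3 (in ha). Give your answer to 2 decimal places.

The region (Patch 1 ∩ Patch 2) ∩ Patch 3 is the polygon with vertices (6,9), (6,7), (1.286,7), (1,8).
By the shoelace formula its area is 7.36.

7.36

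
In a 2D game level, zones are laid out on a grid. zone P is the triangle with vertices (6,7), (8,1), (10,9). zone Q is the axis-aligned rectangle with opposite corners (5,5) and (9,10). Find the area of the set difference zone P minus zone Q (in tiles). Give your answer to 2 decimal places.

6.42

|zone P| = 14, |zone P∩zone Q| = 7.5833.
|zone P ∖ zone Q| = |zone P| − |zone P∩zone Q| = 14 − 7.5833 = 6.42.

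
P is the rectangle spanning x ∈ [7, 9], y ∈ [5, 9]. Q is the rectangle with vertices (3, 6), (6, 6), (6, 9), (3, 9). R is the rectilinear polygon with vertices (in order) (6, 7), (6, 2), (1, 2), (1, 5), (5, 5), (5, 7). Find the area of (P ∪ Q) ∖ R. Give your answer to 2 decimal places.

16.00

|P ∪ Q| = 17.
|(P ∪ Q) ∩ R| = 1.
|(P ∪ Q) ∖ R| = 17 − 1 = 16.00.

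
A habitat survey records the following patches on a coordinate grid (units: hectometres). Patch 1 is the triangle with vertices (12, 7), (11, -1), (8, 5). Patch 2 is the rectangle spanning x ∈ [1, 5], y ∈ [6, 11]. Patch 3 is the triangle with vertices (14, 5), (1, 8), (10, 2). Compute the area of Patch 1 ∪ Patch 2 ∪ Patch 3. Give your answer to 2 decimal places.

By inclusion–exclusion:
Individual areas: |Patch 1| = 15, |Patch 2| = 20, |Patch 3| = 25.5.
|Patch 1∩Patch 2| = 0.
|Patch 1∩Patch 3| = 9.8045.
|Patch 2∩Patch 3| = 3.1538.
|Patch 1∩Patch 2∩Patch 3| = 0.
|Patch 1 ∪ Patch 2 ∪ Patch 3| = 60.5 − 12.9584 + 0 = 47.54.

47.54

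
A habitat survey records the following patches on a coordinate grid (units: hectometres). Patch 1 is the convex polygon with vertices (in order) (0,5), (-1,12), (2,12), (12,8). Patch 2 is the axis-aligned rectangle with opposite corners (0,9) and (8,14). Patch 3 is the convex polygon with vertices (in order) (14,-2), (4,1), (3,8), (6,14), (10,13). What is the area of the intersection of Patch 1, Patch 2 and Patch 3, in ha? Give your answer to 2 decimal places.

5.55

The intersection is the polygon with vertices (8,9.6), (8,9), (3.5,9), (4.5,11).
By the shoelace formula its area is 5.55.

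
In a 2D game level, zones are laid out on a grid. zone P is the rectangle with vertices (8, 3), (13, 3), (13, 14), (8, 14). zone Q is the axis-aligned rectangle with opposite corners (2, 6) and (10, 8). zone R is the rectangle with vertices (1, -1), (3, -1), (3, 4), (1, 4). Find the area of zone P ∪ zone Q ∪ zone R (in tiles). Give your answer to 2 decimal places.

77.00

By inclusion–exclusion:
Individual areas: |zone P| = 55, |zone Q| = 16, |zone R| = 10.
|zone P∩zone Q|: x∈[8,10], y∈[6,8] → 2·2 = 4.
|zone P∩zone R| = 0 (no overlap).
|zone Q∩zone R| = 0 (no overlap).
|zone P∩zone Q∩zone R| = 0.
|zone P ∪ zone Q ∪ zone R| = 81 − 4 + 0 = 77.00.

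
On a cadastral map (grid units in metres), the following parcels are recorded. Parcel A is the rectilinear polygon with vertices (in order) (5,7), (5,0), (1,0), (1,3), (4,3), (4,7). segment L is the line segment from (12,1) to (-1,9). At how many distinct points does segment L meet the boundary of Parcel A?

2

The segment meets the boundary at (4,5.923), (5,5.308).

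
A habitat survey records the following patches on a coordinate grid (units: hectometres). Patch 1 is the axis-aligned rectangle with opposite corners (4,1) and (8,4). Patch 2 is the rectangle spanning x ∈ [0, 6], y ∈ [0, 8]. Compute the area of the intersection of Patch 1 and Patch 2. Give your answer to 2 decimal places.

|Patch 1∩Patch 2|: x∈[4,6], y∈[1,4] → 2·3 = 6.

6.00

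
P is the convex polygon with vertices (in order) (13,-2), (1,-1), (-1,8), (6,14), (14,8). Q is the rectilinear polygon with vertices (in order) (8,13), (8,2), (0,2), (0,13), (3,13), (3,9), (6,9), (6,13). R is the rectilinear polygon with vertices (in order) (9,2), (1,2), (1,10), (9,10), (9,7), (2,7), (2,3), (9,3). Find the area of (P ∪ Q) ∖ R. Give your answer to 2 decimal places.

145.99

|P ∪ Q| = 181.9881.
|(P ∪ Q) ∩ R| = 36.
|(P ∪ Q) ∖ R| = 181.9881 − 36 = 145.99.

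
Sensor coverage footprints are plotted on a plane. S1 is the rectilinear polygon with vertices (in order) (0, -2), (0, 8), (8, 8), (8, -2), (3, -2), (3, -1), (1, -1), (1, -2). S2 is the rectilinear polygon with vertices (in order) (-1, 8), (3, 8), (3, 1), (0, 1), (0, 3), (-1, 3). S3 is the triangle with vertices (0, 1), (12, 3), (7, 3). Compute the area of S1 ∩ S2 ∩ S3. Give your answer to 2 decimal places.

The intersection is the polygon with vertices (3,1.5), (0,1), (3,1.857).
By the shoelace formula its area is 0.54.

0.54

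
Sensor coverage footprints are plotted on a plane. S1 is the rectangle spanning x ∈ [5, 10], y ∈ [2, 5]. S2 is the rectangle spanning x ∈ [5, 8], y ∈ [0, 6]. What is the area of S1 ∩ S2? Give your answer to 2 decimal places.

9.00

|S1∩S2|: x∈[5,8], y∈[2,5] → 3·3 = 9.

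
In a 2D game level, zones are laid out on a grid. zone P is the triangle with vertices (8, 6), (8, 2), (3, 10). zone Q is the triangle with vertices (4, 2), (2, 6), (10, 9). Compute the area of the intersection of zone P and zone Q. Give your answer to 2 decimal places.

3.91

The intersection is the polygon with vertices (4.835,7.063), (6.085,7.532), (7.661,6.271), (6.313,4.699).
By the shoelace formula its area is 3.91.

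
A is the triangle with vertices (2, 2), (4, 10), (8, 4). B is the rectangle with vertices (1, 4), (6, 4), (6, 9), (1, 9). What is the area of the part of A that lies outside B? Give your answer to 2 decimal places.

8.96

|A| = 22, |A∩B| = 13.0417.
|A ∖ B| = |A| − |A∩B| = 22 − 13.0417 = 8.96.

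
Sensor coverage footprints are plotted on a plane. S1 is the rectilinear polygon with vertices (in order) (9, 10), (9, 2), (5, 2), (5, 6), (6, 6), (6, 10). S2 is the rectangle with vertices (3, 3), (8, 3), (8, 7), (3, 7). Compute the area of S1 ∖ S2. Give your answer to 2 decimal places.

17.00

|S1| = 28, |S1∩S2| = 11.
|S1 ∖ S2| = |S1| − |S1∩S2| = 28 − 11 = 17.00.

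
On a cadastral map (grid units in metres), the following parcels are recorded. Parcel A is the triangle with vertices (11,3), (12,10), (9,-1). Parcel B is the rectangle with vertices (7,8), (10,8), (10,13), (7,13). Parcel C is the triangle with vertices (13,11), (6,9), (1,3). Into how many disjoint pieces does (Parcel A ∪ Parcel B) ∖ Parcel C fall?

(Parcel A ∪ Parcel B) ∖ Parcel C splits into 3 disjoint pieces (area 5, area 9.8571, area 0.75).

3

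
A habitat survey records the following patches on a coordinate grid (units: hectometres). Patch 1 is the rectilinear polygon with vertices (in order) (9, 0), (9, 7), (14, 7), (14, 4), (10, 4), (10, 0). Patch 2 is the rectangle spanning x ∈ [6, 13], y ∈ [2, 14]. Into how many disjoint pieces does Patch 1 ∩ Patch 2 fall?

Patch 1 ∩ Patch 2 is a single connected region.

1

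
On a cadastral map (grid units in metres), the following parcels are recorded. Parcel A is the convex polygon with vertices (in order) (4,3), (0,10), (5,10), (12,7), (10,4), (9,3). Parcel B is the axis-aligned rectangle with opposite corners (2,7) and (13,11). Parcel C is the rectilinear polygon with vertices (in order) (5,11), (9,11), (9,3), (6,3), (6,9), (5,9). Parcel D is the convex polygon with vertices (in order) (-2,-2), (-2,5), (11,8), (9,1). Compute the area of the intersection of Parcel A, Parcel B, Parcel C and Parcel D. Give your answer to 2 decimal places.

The intersection is the polygon with vertices (9,7), (6.667,7), (9,7.538).
By the shoelace formula its area is 0.63.

0.63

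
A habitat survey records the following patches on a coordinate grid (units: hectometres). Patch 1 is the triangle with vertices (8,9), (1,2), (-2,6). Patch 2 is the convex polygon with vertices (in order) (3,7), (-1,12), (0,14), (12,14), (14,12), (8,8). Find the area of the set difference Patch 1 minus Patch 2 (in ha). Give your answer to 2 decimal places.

21.29

|Patch 1| = 24.5, |Patch 1∩Patch 2| = 3.2056.
|Patch 1 ∖ Patch 2| = |Patch 1| − |Patch 1∩Patch 2| = 24.5 − 3.2056 = 21.29.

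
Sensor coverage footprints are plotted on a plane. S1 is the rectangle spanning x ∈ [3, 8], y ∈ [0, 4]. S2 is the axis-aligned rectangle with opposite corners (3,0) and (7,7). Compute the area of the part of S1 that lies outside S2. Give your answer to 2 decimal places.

|S1∩S2|: x∈[3,7], y∈[0,4] → 4·4 = 16.
|S1| = 20.
|S1 ∖ S2| = |S1| − |S1∩S2| = 20 − 16 = 4.00.

4.00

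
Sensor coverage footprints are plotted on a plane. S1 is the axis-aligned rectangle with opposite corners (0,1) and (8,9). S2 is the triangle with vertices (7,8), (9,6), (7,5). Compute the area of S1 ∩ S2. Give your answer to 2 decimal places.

The intersection is the polygon with vertices (8,5.5), (7,5), (7,8), (8,7).
By the shoelace formula its area is 2.25.

2.25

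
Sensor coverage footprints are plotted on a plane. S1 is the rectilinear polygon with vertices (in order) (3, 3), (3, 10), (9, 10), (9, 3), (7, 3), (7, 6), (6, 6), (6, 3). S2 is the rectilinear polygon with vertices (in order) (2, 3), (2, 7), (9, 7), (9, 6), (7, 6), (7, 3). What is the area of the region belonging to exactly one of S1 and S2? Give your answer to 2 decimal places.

|S1| = 39, |S2| = 22, |S1∩S2| = 15.
|S1 △ S2| = |S1| + |S2| − 2·|S1∩S2| = 39 + 22 − 30 = 31.00.

31.00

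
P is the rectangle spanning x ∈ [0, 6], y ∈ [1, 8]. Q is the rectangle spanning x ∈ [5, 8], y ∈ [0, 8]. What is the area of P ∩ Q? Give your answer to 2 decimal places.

|P∩Q|: x∈[5,6], y∈[1,8] → 1·7 = 7.

7.00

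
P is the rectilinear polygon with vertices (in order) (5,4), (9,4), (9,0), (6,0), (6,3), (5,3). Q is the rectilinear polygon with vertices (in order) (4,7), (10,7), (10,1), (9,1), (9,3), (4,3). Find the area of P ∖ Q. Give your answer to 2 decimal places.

9.00

|P| = 13, |P∩Q| = 4.
|P ∖ Q| = |P| − |P∩Q| = 13 − 4 = 9.00.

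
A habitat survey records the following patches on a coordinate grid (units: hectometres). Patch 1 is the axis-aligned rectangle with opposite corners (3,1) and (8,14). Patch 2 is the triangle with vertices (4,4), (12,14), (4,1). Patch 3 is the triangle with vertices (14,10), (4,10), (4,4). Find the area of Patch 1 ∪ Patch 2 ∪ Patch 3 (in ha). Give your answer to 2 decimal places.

77.28

By inclusion–exclusion:
Individual areas: |Patch 1| = 65, |Patch 2| = 12, |Patch 3| = 30.
|Patch 1∩Patch 2| = 9.
|Patch 1∩Patch 3| = 19.2.
|Patch 2∩Patch 3| = 6.1328.
|Patch 1∩Patch 2∩Patch 3| = 4.6098.
|Patch 1 ∪ Patch 2 ∪ Patch 3| = 107 − 34.3328 + 4.6098 = 77.28.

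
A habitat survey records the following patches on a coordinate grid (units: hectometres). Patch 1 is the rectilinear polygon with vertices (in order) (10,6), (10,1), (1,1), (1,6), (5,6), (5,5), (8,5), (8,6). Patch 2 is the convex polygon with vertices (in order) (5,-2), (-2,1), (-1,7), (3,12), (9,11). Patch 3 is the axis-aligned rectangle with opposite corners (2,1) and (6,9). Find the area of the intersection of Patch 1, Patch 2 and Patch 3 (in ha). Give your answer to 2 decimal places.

The intersection is the polygon with vertices (5,6), (5,5), (6,5), (6,1.25), (5.923,1), (2,1), (2,6).
By the shoelace formula its area is 18.99.

18.99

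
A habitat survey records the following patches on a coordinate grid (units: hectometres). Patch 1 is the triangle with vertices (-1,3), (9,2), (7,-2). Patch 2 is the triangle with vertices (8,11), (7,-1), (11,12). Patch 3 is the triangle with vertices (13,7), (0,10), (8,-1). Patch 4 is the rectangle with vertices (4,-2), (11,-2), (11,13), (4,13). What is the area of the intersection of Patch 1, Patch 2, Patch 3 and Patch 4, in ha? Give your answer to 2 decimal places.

The intersection is the polygon with vertices (7.103,0.234), (7.264,2.174), (7.955,2.104), (7.297,-0.034).
By the shoelace formula its area is 0.97.

0.97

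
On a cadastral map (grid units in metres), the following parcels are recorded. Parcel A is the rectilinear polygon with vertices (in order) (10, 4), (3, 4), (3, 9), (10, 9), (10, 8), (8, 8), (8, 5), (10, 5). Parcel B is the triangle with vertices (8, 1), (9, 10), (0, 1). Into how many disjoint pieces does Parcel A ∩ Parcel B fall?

Parcel A ∩ Parcel B is a single connected region.

1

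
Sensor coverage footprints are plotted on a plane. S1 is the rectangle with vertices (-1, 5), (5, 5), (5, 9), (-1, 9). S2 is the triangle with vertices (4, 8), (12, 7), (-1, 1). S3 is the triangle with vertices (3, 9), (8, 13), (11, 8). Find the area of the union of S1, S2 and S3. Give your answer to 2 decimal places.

By inclusion–exclusion:
Individual areas: |S1| = 24, |S2| = 30.5, |S3| = 18.5.
|S1∩S2| = 6.1518.
|S1∩S3| = 0.25.
|S2∩S3| = 0.
|S1∩S2∩S3| = 0.
|S1 ∪ S2 ∪ S3| = 73 − 6.4018 + 0 = 66.60.

66.60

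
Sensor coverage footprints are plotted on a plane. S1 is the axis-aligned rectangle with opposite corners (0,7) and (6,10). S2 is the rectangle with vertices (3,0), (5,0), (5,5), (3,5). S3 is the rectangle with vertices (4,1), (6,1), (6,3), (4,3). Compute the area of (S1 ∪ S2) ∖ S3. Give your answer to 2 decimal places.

|S1 ∪ S2| = 28.
|(S1 ∪ S2) ∩ S3| = 2.
|(S1 ∪ S2) ∖ S3| = 28 − 2 = 26.00.

26.00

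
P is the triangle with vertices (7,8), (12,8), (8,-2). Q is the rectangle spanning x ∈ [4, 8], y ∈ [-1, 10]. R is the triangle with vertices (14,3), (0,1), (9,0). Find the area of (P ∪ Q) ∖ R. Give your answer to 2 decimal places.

|P ∪ Q| = 64.05.
|(P ∪ Q) ∩ R| = 8.8825.
|(P ∪ Q) ∖ R| = 64.05 − 8.8825 = 55.17.

55.17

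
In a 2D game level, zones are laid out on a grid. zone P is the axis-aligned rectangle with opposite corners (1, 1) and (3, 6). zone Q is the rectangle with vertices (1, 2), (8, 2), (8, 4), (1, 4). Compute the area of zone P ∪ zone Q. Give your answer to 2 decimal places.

By inclusion–exclusion:
Individual areas: |zone P| = 10, |zone Q| = 14.
|zone P∩zone Q|: x∈[1,3], y∈[2,4] → 2·2 = 4.
|zone P ∪ zone Q| = 24 − 4 = 20.00.

20.00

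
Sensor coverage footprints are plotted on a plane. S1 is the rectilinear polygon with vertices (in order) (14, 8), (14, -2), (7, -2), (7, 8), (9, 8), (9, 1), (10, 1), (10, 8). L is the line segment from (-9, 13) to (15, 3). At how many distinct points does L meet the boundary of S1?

The segment meets the boundary at (14,3.417), (10,5.083), (9,5.5), (7,6.333).

4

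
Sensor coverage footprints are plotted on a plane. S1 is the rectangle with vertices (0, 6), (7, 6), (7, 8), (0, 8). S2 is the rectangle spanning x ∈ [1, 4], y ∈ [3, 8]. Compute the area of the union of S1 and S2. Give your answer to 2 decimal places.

By inclusion–exclusion:
Individual areas: |S1| = 14, |S2| = 15.
|S1∩S2|: x∈[1,4], y∈[6,8] → 3·2 = 6.
|S1 ∪ S2| = 29 − 6 = 23.00.

23.00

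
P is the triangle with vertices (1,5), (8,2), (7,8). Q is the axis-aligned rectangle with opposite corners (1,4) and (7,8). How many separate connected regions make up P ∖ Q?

1

P ∖ Q is a single connected region.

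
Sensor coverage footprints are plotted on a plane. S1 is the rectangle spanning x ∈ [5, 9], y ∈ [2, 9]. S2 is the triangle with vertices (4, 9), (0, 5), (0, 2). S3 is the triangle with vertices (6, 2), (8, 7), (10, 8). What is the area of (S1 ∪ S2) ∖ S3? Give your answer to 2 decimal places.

|S1 ∪ S2| = 34.
|(S1 ∪ S2) ∩ S3| = 3.5.
|(S1 ∪ S2) ∖ S3| = 34 − 3.5 = 30.50.

30.50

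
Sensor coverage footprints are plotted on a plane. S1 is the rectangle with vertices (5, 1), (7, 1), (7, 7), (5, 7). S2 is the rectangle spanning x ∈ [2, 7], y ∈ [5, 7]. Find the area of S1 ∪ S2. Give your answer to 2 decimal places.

18.00

By inclusion–exclusion:
Individual areas: |S1| = 12, |S2| = 10.
|S1∩S2|: x∈[5,7], y∈[5,7] → 2·2 = 4.
|S1 ∪ S2| = 22 − 4 = 18.00.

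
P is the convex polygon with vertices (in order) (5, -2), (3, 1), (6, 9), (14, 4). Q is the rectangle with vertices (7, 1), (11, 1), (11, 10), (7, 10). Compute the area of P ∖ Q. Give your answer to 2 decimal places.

35.25

|P| = 59, |P∩Q| = 23.75.
|P ∖ Q| = |P| − |P∩Q| = 59 − 23.75 = 35.25.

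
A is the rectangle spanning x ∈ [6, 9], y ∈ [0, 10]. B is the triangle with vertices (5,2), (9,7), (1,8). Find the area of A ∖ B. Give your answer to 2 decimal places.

|A| = 30, |A∩B| = 6.1875.
|A ∖ B| = |A| − |A∩B| = 30 − 6.1875 = 23.81.

23.81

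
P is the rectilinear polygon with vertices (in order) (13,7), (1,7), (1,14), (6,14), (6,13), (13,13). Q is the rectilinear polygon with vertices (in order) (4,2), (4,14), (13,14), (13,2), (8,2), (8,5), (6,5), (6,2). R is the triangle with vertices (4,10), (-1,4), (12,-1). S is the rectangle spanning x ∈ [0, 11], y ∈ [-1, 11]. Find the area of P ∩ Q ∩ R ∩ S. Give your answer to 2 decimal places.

The intersection is the polygon with vertices (6.182,7), (4,7), (4,10).
By the shoelace formula its area is 3.27.

3.27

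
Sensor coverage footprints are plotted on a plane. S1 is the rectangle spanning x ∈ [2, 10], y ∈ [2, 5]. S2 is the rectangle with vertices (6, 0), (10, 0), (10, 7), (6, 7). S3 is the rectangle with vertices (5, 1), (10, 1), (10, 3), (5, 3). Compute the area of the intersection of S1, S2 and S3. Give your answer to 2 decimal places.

The intersection is the polygon with vertices (6,2), (6,3), (10,3), (10,2).
By the shoelace formula its area is 4.00.

4.00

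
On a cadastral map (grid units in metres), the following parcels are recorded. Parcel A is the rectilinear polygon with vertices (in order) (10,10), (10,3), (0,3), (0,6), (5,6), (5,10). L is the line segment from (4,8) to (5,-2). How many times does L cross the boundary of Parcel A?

2

The segment meets the boundary at (4.5,3), (4.2,6).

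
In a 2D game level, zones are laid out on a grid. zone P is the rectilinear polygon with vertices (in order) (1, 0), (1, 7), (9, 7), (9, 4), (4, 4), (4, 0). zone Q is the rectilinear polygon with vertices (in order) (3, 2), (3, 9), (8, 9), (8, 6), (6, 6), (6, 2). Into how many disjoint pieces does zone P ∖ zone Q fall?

zone P ∖ zone Q splits into 2 disjoint pieces (area 16, area 7).

2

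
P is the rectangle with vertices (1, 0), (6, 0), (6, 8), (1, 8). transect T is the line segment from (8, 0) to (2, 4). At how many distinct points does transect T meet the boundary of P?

1

The segment meets the boundary at (6,1.333).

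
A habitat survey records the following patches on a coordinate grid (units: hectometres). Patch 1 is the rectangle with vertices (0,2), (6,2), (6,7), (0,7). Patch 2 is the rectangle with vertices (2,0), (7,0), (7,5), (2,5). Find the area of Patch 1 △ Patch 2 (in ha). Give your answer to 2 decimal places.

31.00

|Patch 1∩Patch 2|: x∈[2,6], y∈[2,5] → 4·3 = 12.
|Patch 1 △ Patch 2| = |Patch 1| + |Patch 2| − 2·|Patch 1∩Patch 2| = 30 + 25 − 24 = 31.00.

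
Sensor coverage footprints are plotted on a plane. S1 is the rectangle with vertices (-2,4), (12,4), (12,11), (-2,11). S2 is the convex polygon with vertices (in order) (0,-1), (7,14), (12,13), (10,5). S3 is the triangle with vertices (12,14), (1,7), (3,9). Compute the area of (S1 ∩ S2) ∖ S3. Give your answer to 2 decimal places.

44.99

|S1 ∩ S2| = 45.9.
|(S1 ∩ S2) ∩ S3| = 0.9111.
|(S1 ∩ S2) ∖ S3| = 45.9 − 0.9111 = 44.99.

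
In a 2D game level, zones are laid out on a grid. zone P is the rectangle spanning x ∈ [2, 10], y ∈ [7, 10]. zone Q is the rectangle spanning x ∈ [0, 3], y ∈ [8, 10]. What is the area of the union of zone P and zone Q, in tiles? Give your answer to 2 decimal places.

28.00

By inclusion–exclusion:
Individual areas: |zone P| = 24, |zone Q| = 6.
|zone P∩zone Q|: x∈[2,3], y∈[8,10] → 1·2 = 2.
|zone P ∪ zone Q| = 30 − 2 = 28.00.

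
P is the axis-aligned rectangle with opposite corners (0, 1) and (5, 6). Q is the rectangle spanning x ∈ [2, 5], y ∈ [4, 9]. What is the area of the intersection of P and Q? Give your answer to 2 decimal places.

6.00

|P∩Q|: x∈[2,5], y∈[4,6] → 3·2 = 6.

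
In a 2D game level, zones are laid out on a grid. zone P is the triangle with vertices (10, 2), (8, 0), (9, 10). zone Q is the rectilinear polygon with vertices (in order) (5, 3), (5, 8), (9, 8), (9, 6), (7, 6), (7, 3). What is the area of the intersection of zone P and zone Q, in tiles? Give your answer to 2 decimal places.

The intersection is the polygon with vertices (8.8,8), (9,8), (9,6), (8.6,6).
By the shoelace formula its area is 0.60.

0.60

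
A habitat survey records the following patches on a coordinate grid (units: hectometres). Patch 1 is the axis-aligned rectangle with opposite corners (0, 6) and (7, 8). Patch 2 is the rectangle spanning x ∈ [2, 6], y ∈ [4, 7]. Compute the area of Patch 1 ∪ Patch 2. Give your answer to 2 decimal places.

22.00

By inclusion–exclusion:
Individual areas: |Patch 1| = 14, |Patch 2| = 12.
|Patch 1∩Patch 2|: x∈[2,6], y∈[6,7] → 4·1 = 4.
|Patch 1 ∪ Patch 2| = 26 − 4 = 22.00.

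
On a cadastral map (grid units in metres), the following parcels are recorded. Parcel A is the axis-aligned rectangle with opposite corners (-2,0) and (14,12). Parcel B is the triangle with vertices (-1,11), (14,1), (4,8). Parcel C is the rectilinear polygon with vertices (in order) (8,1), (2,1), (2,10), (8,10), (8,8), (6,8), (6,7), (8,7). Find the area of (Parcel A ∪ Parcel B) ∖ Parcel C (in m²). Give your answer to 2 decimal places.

140.00

|Parcel A ∪ Parcel B| = 192.
|(Parcel A ∪ Parcel B) ∩ Parcel C| = 52.
|(Parcel A ∪ Parcel B) ∖ Parcel C| = 192 − 52 = 140.00.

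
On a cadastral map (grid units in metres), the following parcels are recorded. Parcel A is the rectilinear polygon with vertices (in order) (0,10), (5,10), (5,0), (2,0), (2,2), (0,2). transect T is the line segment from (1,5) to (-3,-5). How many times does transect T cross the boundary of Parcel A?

1

The segment meets the boundary at (0,2.5).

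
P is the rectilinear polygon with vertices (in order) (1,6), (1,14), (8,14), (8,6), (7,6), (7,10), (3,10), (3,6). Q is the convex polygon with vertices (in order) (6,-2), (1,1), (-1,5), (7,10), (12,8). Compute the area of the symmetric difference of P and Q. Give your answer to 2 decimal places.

112.40

|P| = 40, |Q| = 83.5, |P∩Q| = 5.55.
|P △ Q| = |P| + |Q| − 2·|P∩Q| = 40 + 83.5 − 11.1 = 112.40.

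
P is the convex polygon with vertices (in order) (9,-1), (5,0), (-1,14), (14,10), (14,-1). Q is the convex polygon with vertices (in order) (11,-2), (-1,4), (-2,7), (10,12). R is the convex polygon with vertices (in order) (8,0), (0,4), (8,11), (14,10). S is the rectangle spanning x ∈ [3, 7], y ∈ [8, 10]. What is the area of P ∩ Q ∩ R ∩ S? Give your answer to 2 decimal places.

2.57

The intersection is the polygon with vertices (6.857,10), (7,10), (7,8), (4.571,8).
By the shoelace formula its area is 2.57.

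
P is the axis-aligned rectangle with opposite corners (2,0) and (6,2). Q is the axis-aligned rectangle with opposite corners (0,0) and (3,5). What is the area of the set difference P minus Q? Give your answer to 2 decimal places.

6.00

|P∩Q|: x∈[2,3], y∈[0,2] → 1·2 = 2.
|P| = 8.
|P ∖ Q| = |P| − |P∩Q| = 8 − 2 = 6.00.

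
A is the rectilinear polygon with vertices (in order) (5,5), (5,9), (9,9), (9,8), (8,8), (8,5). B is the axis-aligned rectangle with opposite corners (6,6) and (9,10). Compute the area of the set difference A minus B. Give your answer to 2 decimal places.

6.00

|A| = 13, |A∩B| = 7.
|A ∖ B| = |A| − |A∩B| = 13 − 7 = 6.00.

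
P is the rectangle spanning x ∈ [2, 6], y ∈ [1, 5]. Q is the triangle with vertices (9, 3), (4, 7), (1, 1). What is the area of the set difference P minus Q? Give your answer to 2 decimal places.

|P| = 16, |P∩Q| = 12.
|P ∖ Q| = |P| − |P∩Q| = 16 − 12 = 4.00.

4.00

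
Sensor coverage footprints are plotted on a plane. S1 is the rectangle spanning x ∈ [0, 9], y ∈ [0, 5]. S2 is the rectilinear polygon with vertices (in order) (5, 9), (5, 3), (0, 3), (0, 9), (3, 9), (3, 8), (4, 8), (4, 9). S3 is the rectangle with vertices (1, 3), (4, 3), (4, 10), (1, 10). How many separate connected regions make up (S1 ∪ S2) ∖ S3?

(S1 ∪ S2) ∖ S3 is a single connected region.

1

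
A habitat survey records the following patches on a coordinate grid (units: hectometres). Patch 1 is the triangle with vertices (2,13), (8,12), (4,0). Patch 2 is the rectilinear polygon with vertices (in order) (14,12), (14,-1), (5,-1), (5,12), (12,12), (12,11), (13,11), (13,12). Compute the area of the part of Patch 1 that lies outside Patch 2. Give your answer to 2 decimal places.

24.50

|Patch 1| = 38, |Patch 1∩Patch 2| = 13.5.
|Patch 1 ∖ Patch 2| = |Patch 1| − |Patch 1∩Patch 2| = 38 − 13.5 = 24.50.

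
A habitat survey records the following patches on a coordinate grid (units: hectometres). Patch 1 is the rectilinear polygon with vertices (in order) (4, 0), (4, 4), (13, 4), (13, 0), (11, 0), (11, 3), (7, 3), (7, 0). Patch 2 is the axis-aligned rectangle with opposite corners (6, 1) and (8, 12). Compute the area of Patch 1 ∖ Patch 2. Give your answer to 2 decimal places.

|Patch 1| = 24, |Patch 1∩Patch 2| = 4.
|Patch 1 ∖ Patch 2| = |Patch 1| − |Patch 1∩Patch 2| = 24 − 4 = 20.00.

20.00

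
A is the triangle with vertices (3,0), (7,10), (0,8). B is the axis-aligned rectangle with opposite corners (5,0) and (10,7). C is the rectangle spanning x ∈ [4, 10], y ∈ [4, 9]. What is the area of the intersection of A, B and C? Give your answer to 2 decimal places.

0.80

The intersection is the polygon with vertices (5,7), (5.8,7), (5,5).
By the shoelace formula its area is 0.80.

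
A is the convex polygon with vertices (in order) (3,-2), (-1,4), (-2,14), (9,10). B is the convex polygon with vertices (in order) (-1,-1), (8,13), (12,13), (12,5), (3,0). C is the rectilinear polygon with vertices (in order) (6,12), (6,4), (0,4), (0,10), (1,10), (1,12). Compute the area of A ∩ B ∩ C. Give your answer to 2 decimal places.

The intersection is the polygon with vertices (6,9.889), (6,4), (2.214,4).
By the shoelace formula its area is 11.15.

11.15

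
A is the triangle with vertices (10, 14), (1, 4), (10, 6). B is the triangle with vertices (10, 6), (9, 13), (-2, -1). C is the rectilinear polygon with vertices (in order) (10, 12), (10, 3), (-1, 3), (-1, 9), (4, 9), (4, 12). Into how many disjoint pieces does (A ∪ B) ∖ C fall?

(A ∪ B) ∖ C splits into 2 disjoint pieces (area 1.839, area 7.4286).

2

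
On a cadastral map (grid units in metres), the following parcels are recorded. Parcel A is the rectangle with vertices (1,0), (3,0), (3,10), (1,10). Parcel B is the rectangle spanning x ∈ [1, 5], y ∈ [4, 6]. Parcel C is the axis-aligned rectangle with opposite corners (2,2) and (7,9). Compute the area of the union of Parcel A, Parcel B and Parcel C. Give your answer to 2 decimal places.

48.00

By inclusion–exclusion:
Individual areas: |Parcel A| = 20, |Parcel B| = 8, |Parcel C| = 35.
|Parcel A∩Parcel B|: x∈[1,3], y∈[4,6] → 2·2 = 4.
|Parcel A∩Parcel C|: x∈[2,3], y∈[2,9] → 1·7 = 7.
|Parcel B∩Parcel C|: x∈[2,5], y∈[4,6] → 3·2 = 6.
|Parcel A∩Parcel B∩Parcel C| = 2.
|Parcel A ∪ Parcel B ∪ Parcel C| = 63 − 17 + 2 = 48.00.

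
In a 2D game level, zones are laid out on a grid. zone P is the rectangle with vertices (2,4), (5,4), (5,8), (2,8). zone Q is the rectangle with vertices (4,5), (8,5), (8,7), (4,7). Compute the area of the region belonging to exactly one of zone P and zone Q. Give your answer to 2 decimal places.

16.00

|zone P∩zone Q|: x∈[4,5], y∈[5,7] → 1·2 = 2.
|zone P △ zone Q| = |zone P| + |zone Q| − 2·|zone P∩zone Q| = 12 + 8 − 4 = 16.00.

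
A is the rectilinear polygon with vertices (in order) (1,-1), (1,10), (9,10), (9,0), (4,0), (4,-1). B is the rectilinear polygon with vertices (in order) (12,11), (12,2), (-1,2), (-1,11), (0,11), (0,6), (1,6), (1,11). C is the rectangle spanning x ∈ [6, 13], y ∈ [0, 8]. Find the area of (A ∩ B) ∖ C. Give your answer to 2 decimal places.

46.00

|A ∩ B| = 64.
|(A ∩ B) ∩ C| = 18.
|(A ∩ B) ∖ C| = 64 − 18 = 46.00.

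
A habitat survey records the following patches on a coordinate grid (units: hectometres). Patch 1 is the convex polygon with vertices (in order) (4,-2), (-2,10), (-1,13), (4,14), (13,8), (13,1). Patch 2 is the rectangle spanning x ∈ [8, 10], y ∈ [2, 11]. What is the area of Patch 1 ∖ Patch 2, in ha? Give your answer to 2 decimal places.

|Patch 1| = 158.5, |Patch 1∩Patch 2| = 17.25.
|Patch 1 ∖ Patch 2| = |Patch 1| − |Patch 1∩Patch 2| = 158.5 − 17.25 = 141.25.

141.25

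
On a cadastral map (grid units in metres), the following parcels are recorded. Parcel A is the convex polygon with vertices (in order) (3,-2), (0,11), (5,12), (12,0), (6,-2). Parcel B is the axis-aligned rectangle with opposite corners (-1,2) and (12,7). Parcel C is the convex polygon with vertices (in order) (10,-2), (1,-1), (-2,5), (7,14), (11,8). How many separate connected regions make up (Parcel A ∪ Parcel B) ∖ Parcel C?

(Parcel A ∪ Parcel B) ∖ Parcel C splits into 5 disjoint pieces (area 0.25, area 0.5, area 8.5, area 9.542, area 2.1272).

5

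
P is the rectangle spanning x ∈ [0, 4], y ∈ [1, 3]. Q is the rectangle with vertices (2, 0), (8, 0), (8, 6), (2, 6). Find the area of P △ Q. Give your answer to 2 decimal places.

36.00

|P∩Q|: x∈[2,4], y∈[1,3] → 2·2 = 4.
|P △ Q| = |P| + |Q| − 2·|P∩Q| = 8 + 36 − 8 = 36.00.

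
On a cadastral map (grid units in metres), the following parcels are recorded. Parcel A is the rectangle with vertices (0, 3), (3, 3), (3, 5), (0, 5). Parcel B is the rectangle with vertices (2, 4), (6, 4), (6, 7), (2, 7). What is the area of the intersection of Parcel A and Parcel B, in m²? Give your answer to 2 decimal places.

|Parcel A∩Parcel B|: x∈[2,3], y∈[4,5] → 1·1 = 1.

1.00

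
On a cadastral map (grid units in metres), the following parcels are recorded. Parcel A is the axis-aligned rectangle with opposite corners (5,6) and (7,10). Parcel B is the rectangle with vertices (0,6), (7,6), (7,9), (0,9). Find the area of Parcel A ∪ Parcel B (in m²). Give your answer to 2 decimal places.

23.00

By inclusion–exclusion:
Individual areas: |Parcel A| = 8, |Parcel B| = 21.
|Parcel A∩Parcel B|: x∈[5,7], y∈[6,9] → 2·3 = 6.
|Parcel A ∪ Parcel B| = 29 − 6 = 23.00.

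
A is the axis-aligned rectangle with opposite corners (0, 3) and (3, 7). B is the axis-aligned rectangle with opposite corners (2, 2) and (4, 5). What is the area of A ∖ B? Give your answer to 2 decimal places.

10.00

|A∩B|: x∈[2,3], y∈[3,5] → 1·2 = 2.
|A| = 12.
|A ∖ B| = |A| − |A∩B| = 12 − 2 = 10.00.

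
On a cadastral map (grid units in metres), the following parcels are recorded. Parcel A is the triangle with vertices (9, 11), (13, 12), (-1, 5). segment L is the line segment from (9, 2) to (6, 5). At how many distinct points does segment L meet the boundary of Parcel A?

0

The segment lies entirely outside Parcel A and never meets its boundary.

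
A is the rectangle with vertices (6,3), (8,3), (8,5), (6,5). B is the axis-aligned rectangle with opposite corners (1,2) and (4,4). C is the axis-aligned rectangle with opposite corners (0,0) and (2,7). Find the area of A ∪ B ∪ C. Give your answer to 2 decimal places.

22.00

By inclusion–exclusion:
Individual areas: |A| = 4, |B| = 6, |C| = 14.
|A∩B| = 0 (no overlap).
|A∩C| = 0 (no overlap).
|B∩C|: x∈[1,2], y∈[2,4] → 1·2 = 2.
|A∩B∩C| = 0.
|A ∪ B ∪ C| = 24 − 2 + 0 = 22.00.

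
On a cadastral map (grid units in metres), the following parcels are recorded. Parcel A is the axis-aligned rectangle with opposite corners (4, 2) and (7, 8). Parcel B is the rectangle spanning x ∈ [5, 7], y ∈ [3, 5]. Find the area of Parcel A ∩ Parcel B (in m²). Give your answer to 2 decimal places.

|Parcel A∩Parcel B|: x∈[5,7], y∈[3,5] → 2·2 = 4.

4.00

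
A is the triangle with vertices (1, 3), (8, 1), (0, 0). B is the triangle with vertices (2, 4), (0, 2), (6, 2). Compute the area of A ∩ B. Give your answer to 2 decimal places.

1.92

The intersection is the polygon with vertices (4.5,2), (0.667,2), (1,3).
By the shoelace formula its area is 1.92.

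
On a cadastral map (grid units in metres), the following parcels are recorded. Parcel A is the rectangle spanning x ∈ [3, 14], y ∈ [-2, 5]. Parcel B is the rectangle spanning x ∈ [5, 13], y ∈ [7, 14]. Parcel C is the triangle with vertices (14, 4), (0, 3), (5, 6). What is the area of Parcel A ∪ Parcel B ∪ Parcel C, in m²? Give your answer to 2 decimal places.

138.46

By inclusion–exclusion:
Individual areas: |Parcel A| = 77, |Parcel B| = 56, |Parcel C| = 18.5.
|Parcel A∩Parcel B| = 0 (no overlap).
|Parcel A∩Parcel C| = 13.0381.
|Parcel B∩Parcel C| = 0.
|Parcel A∩Parcel B∩Parcel C| = 0.
|Parcel A ∪ Parcel B ∪ Parcel C| = 151.5 − 13.0381 + 0 = 138.46.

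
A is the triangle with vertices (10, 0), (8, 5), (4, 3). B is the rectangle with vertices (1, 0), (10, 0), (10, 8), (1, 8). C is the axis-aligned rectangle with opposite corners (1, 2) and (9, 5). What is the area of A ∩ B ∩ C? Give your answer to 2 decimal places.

The intersection is the polygon with vertices (8,5), (9,2.5), (9,2), (6,2), (4,3).
By the shoelace formula its area is 8.75.

8.75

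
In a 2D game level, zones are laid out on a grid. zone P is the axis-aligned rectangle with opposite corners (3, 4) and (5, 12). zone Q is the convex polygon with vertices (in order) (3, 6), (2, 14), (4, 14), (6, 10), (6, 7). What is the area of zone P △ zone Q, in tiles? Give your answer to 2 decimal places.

|zone P| = 16, |zone Q| = 22.5, |zone P∩zone Q| = 11.3333.
|zone P △ zone Q| = |zone P| + |zone Q| − 2·|zone P∩zone Q| = 16 + 22.5 − 22.6667 = 15.83.

15.83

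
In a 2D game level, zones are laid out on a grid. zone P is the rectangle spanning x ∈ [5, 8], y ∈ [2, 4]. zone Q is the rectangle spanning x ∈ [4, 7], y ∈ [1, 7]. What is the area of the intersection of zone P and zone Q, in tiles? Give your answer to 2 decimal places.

4.00

|zone P∩zone Q|: x∈[5,7], y∈[2,4] → 2·2 = 4.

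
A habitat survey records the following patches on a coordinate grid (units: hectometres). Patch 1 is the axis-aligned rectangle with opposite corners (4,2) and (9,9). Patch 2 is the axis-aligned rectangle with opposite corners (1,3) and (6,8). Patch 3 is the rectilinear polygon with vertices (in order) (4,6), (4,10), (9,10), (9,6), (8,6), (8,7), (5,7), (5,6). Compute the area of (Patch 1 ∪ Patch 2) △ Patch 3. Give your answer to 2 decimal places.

|Patch 1 ∪ Patch 2| = 50.
|(Patch 1 ∪ Patch 2) ∩ Patch 3| = 12.
|(Patch 1 ∪ Patch 2) △ Patch 3| = 50 + 17 − 24 = 43.00.

43.00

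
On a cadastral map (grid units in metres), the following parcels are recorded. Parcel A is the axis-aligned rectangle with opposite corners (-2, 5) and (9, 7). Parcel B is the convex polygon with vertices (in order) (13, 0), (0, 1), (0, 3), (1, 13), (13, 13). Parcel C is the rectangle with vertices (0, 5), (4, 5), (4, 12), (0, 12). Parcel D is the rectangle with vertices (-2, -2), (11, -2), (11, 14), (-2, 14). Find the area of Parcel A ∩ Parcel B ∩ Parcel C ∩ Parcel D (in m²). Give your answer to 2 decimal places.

7.40

The intersection is the polygon with vertices (0.4,7), (4,7), (4,5), (0.2,5).
By the shoelace formula its area is 7.40.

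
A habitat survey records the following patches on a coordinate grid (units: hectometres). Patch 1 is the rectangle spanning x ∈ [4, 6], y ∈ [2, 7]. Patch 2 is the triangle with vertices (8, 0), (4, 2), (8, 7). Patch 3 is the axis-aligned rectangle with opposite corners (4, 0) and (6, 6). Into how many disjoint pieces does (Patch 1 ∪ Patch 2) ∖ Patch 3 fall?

(Patch 1 ∪ Patch 2) ∖ Patch 3 splits into 2 disjoint pieces (area 2, area 10.5).

2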